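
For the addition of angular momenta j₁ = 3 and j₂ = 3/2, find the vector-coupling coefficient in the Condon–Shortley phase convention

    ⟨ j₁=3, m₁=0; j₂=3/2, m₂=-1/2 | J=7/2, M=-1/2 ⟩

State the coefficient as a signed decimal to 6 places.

j₁+j₂−J=1  J+j₁−j₂=5  J−j₁+j₂=2  j₁+j₂+J+1=9
(j₁±m₁, j₂±m₂, J±M) = (3,3,1,2,3,4)
P² = 384/7
sum k=0..1:
  [0] +1/12 = 1/12
  [1] −1/24 = -1/24
S = 1/24
C² = P²·S² = 2/21 ; C = +0.308607

+0.308607  (= +√(2/21))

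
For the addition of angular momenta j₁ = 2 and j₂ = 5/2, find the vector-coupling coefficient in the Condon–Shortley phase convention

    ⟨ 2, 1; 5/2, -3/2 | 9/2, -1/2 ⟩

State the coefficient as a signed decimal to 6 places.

triangle: 0!·4!·5!/10! = 2880/3628800
(j±m)!: 3!·1!·1!·4!·4!·5! = 414720
prefactor² = (2J+1)·Δ·N² = 23040/7
  k=0: +1/(0!·0!·1!·1!·3!·4!) = 1/144
Σ = 1/144  ⇒  CG² = 23040/7·1/144² = 10/63
CG = +√(10/63) = +0.398410

+√(10/63) = +0.398410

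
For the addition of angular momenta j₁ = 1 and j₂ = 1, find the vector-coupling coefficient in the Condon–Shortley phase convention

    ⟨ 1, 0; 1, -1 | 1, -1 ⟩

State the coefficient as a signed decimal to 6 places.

√[3·1!1!1!/4! · 1!1!0!2!0!2!] = √(1/2)
  +(−1)^0/∏(0,1,1,0,0,1)! = 1  (running 1)
⟨..|..⟩ = √(1/2)·(1) = +0.707107

+0.707107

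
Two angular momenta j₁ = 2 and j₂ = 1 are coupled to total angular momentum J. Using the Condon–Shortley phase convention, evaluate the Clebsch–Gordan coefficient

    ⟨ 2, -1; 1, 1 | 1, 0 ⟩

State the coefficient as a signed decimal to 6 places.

j₁+j₂−J=2  J+j₁−j₂=2  J−j₁+j₂=0  j₁+j₂+J+1=5
(j₁±m₁, j₂±m₂, J±M) = (1,3,2,0,1,1)
P² = 6/5
sum k=2..2:
  [2] +1/2 = 1/2
S = 1/2
C² = P²·S² = 3/10 ; C = +0.547723

+√(3/10) ≈ +0.547723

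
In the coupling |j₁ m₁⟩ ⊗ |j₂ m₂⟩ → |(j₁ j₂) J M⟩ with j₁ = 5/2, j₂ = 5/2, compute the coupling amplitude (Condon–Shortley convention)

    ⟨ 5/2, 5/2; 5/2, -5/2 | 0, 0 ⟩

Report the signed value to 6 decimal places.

+√(1/6) = +0.408248

√[1·5!0!0!/6! · 5!0!0!5!0!0!] = √(2400)
  +(−1)^0/∏(0,5,0,0,0,0)! = 1/120  (running 1/120)
⟨..|..⟩ = √(2400)·(1/120) = +0.408248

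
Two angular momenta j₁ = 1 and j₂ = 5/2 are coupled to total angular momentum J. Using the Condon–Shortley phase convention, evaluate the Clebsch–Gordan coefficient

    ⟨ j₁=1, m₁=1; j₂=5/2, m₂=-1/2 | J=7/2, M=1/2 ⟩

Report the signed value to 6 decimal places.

+0.534522  (= +√(2/7))

√[8·0!2!5!/8! · 2!0!2!3!4!3!] = √(1152/7)
  +(−1)^0/∏(0,0,0,2,2,3)! = 1/24  (running 1/24)
⟨..|..⟩ = √(1152/7)·(1/24) = +0.534522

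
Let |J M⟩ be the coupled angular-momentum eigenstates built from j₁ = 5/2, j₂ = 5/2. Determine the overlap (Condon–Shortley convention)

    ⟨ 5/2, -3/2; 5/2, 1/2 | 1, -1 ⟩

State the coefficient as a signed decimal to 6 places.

-0.478091  (= −√(8/35))

√[3·4!1!1!/7! · 1!4!3!2!0!2!] = √(288/35)
  +(−1)^3/∏(3,1,1,0,0,1)! = -1/6  (running -1/6)
⟨..|..⟩ = √(288/35)·(-1/6) = -0.478091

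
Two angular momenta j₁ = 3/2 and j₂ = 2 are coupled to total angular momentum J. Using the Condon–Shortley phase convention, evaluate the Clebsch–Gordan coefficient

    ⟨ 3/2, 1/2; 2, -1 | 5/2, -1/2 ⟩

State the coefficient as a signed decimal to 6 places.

j₁+j₂−J=1  J+j₁−j₂=2  J−j₁+j₂=3  j₁+j₂+J+1=7
(j₁±m₁, j₂±m₂, J±M) = (2,1,1,3,2,3)
P² = 72/35
sum k=0..1:
  [0] +1/2 = 1/2
  [1] −1/12 = -1/12
S = 5/12
C² = P²·S² = 5/14 ; C = +0.597614

+0.597614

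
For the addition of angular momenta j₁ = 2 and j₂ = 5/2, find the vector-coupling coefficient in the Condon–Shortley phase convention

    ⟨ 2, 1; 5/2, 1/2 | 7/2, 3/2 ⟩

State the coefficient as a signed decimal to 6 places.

triangle: 1!·3!·4!/9! = 144/362880
(j±m)!: 3!·1!·3!·2!·5!·2! = 17280
prefactor² = (2J+1)·Δ·N² = 384/7
  k=0: +1/(0!·1!·1!·3!·2!·1!) = 1/12
  k=1: −1/(1!·0!·0!·2!·3!·2!) = -1/24
Σ = 1/24  ⇒  CG² = 384/7·1/24² = 2/21
CG = +√(2/21) = +0.308607

+0.308607  (= +√(2/21))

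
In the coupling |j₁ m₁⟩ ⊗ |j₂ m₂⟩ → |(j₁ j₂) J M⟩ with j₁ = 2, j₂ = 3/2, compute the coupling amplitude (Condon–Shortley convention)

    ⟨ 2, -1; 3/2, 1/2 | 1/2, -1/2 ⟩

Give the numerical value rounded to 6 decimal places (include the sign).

+0.547723  (= +√(3/10))

triangle: 3!*1!*0!/5! = 6/120
(j±m)!: 1!*3!*2!*1!*0!*1! = 12
prefactor² = (2J+1)*Δ*N² = 6/5
  k=2: +1/(2!*1!*1!*0!*0!*0!) = 1/2
Σ = 1/2  ⇒  CG² = 6/5*1/2² = 3/10
CG = +√(3/10) = +0.547723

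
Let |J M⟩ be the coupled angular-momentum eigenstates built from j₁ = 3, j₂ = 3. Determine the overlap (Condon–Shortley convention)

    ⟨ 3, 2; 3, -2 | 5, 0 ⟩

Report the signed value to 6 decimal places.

triangle: 1!×5!×5!/12! = 14400/479001600
(j±m)!: 5!×1!×1!×5!×5!×5! = 207360000
prefactor² = (2J+1)×Δ×N² = 480000/7
  k=0: +1/(0!×1!×1!×1!×4!×4!) = 1/576
  k=1: −1/(1!×0!×0!×0!×5!×5!) = -1/14400
Σ = 1/600  ⇒  CG² = 480000/7×1/600² = 4/21
CG = +√(4/21) = +0.436436

+√(4/21) = +0.436436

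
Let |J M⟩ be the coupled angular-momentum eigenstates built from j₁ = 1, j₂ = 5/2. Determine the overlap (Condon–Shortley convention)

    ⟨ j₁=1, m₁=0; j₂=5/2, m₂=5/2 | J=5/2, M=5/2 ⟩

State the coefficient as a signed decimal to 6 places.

√[6·1!1!4!/7! · 1!1!5!0!5!0!] = √(2880/7)
  +(−1)^1/∏(1,0,0,4,1,0)! = -1/24  (running -1/24)
⟨..|..⟩ = √(2880/7)·(-1/24) = -0.845154

-0.845154  (= −√(5/7))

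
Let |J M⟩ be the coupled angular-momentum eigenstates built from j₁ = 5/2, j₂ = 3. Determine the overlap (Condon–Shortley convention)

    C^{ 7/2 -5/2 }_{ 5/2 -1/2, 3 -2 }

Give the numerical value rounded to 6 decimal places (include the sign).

−√(2/63) ≈ -0.178174

j₁+j₂−J=2  J+j₁−j₂=3  J−j₁+j₂=4  j₁+j₂+J+1=10
(j₁±m₁, j₂±m₂, J±M) = (2,3,1,5,1,6)
P² = 4608/7
sum k=0..1:
  [0] +1/72 = 1/72
  [1] −1/48 = -1/48
S = -1/144
C² = P²·S² = 2/63 ; C = -0.178174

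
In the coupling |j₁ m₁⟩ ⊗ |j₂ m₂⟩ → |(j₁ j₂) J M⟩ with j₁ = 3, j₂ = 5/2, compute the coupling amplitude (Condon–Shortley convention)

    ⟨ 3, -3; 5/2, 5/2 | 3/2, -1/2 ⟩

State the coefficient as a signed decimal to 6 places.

+0.597614  (= +√(5/14))

√[4·4!2!1!/8! · 0!6!5!0!1!2!] = √(5760/7)
  +(−1)^4/∏(4,0,2,1,0,0)! = 1/48  (running 1/48)
⟨..|..⟩ = √(5760/7)·(1/48) = +0.597614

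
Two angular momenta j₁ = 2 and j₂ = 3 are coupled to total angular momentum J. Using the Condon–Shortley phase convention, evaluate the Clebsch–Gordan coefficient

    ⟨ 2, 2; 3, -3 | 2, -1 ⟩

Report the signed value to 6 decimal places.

+0.597614  (= +√(5/14))

triangle: 3!·1!·3!/8! = 36/40320
(j±m)!: 4!·0!·0!·6!·1!·3! = 103680
prefactor² = (2J+1)·Δ·N² = 3240/7
  k=0: +1/(0!·3!·0!·0!·1!·3!) = 1/36
Σ = 1/36  ⇒  CG² = 3240/7·1/36² = 5/14
CG = +√(5/14) = +0.597614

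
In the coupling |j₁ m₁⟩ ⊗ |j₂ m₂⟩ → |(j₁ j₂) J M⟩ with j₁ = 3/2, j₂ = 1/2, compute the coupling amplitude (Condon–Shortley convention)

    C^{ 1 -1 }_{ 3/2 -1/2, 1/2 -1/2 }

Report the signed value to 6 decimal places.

+0.500000  (= +√(1/4))

j₁+j₂−J=1  J+j₁−j₂=2  J−j₁+j₂=0  j₁+j₂+J+1=4
(j₁±m₁, j₂±m₂, J±M) = (1,2,0,1,0,2)
P² = 1
sum k=0..0:
  [0] +1/2 = 1/2
S = 1/2
C² = P²·S² = 1/4 ; C = +0.500000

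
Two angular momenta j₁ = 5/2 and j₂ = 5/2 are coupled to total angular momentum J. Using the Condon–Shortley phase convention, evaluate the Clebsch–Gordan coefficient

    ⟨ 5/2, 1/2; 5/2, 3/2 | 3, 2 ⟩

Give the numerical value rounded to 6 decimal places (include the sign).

j₁+j₂−J=2  J+j₁−j₂=3  J−j₁+j₂=3  j₁+j₂+J+1=9
(j₁±m₁, j₂±m₂, J±M) = (3,2,4,1,5,1)
P² = 48
sum k=1..2:
  [1] −1/12 = -1/12
  [2] +1/24 = 1/24
S = -1/24
C² = P²·S² = 1/12 ; C = -0.288675

−√(1/12) = -0.288675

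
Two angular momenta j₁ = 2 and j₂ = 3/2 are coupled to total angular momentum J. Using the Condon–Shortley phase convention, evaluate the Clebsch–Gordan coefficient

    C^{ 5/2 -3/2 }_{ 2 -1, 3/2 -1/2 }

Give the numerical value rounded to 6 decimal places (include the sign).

√[6·1!3!2!/7! · 1!3!1!2!1!4!] = √(144/35)
  +(−1)^0/∏(0,1,3,1,0,1)! = 1/6  (running 1/6)
  +(−1)^1/∏(1,0,2,0,1,2)! = -1/4  (running -1/12)
⟨..|..⟩ = √(144/35)·(-1/12) = -0.169031

-0.169031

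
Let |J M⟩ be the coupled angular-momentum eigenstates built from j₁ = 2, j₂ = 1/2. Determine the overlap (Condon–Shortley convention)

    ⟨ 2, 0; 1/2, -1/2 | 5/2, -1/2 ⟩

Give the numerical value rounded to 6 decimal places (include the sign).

+√(3/5) = +0.774597

j₁+j₂−J=0  J+j₁−j₂=4  J−j₁+j₂=1  j₁+j₂+J+1=6
(j₁±m₁, j₂±m₂, J±M) = (2,2,0,1,2,3)
P² = 48/5
sum k=0..0:
  [0] +1/4 = 1/4
S = 1/4
C² = P²·S² = 3/5 ; C = +0.774597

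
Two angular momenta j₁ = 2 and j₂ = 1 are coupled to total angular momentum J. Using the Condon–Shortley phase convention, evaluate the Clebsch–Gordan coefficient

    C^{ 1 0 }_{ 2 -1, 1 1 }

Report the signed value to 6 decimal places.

√[3·2!2!0!/5! · 1!3!2!0!1!1!] = √(6/5)
  +(−1)^2/∏(2,0,1,0,1,0)! = 1/2  (running 1/2)
⟨..|..⟩ = √(6/5)·(1/2) = +0.547723

+√(3/10) = +0.547723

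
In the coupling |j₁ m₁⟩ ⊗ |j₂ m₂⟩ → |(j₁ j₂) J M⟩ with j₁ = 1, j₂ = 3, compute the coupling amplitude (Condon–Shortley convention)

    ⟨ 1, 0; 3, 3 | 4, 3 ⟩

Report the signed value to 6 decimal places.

triangle: 0!*2!*6!/9! = 1440/362880
(j±m)!: 1!*1!*6!*0!*7!*1! = 3628800
prefactor² = (2J+1)*Δ*N² = 129600
  k=0: +1/(0!*0!*1!*6!*1!*0!) = 1/720
Σ = 1/720  ⇒  CG² = 129600*1/720² = 1/4
CG = +√(1/4) = +0.500000

+√(1/4) ≈ +0.500000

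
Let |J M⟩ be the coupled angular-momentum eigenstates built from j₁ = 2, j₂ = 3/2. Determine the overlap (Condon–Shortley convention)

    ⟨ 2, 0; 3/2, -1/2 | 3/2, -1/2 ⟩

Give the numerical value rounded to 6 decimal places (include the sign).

−√(1/5) ≈ -0.447214

√[4·2!2!1!/6! · 2!2!1!2!1!2!] = √(16/45)
  +(−1)^0/∏(0,2,2,1,0,0)! = 1/4  (running 1/4)
  +(−1)^1/∏(1,1,1,0,1,1)! = -1  (running -3/4)
⟨..|..⟩ = √(16/45)·(-3/4) = -0.447214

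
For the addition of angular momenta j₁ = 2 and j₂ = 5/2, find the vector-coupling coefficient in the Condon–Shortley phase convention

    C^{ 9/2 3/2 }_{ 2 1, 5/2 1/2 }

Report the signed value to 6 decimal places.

√[10·0!4!5!/10! · 3!1!3!2!6!3!] = √(17280/7)
  +(−1)^0/∏(0,0,1,3,3,2)! = 1/72  (running 1/72)
⟨..|..⟩ = √(17280/7)·(1/72) = +0.690066

+0.690066  (= +√(10/21))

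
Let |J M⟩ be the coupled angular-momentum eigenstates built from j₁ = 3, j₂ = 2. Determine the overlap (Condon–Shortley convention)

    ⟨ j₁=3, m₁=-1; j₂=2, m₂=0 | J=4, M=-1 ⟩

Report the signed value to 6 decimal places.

−√(3/28) = -0.327327

j₁+j₂−J=1  J+j₁−j₂=5  J−j₁+j₂=3  j₁+j₂+J+1=10
(j₁±m₁, j₂±m₂, J±M) = (2,4,2,2,3,5)
P² = 1728/7
sum k=0..1:
  [0] +1/48 = 1/48
  [1] −1/24 = -1/24
S = -1/48
C² = P²·S² = 3/28 ; C = -0.327327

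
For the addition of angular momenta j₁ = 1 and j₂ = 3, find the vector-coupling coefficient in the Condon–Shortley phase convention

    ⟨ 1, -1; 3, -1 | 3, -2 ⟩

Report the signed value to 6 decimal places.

√[7·1!1!5!/8! · 0!2!2!4!1!5!] = √(240)
  +(−1)^1/∏(1,0,1,1,0,4)! = -1/24  (running -1/24)
⟨..|..⟩ = √(240)·(-1/24) = -0.645497

−√(5/12) ≈ -0.645497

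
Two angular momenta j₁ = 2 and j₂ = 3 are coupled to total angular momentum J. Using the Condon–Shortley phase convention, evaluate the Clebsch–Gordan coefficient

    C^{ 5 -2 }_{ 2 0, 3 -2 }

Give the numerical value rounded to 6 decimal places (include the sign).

√[11·0!4!6!/11! · 2!2!1!5!3!7!] = √(69120)
  +(−1)^0/∏(0,0,2,1,2,5)! = 1/480  (running 1/480)
⟨..|..⟩ = √(69120)·(1/480) = +0.547723

+0.547723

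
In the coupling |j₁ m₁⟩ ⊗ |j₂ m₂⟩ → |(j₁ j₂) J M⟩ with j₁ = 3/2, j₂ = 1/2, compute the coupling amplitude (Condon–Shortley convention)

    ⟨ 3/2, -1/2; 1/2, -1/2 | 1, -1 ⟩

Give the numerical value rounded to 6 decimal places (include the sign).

j₁+j₂−J=1  J+j₁−j₂=2  J−j₁+j₂=0  j₁+j₂+J+1=4
(j₁±m₁, j₂±m₂, J±M) = (1,2,0,1,0,2)
P² = 1
sum k=0..0:
  [0] +1/2 = 1/2
S = 1/2
C² = P²·S² = 1/4 ; C = +0.500000

+0.500000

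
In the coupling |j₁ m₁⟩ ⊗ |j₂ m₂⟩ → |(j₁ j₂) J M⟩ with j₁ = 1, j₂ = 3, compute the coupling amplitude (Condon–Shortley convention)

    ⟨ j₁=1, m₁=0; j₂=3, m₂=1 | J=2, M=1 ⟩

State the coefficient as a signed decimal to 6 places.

triangle: 2!*0!*4!/7! = 48/5040
(j±m)!: 1!*1!*4!*2!*3!*1! = 288
prefactor² = (2J+1)*Δ*N² = 96/7
  k=1: −1/(1!*1!*0!*3!*0!*1!) = -1/6
Σ = -1/6  ⇒  CG² = 96/7*(-1/6)² = 8/21
CG = −√(8/21) = -0.617213

-0.617213  (= −√(8/21))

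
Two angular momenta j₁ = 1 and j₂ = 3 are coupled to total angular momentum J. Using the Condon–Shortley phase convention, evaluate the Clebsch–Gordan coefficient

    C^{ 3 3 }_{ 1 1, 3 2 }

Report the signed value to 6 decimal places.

+√(1/4) = +0.500000

j₁+j₂−J=1  J+j₁−j₂=1  J−j₁+j₂=5  j₁+j₂+J+1=8
(j₁±m₁, j₂±m₂, J±M) = (2,0,5,1,6,0)
P² = 3600
sum k=0..0:
  [0] +1/120 = 1/120
S = 1/120
C² = P²·S² = 1/4 ; C = +0.500000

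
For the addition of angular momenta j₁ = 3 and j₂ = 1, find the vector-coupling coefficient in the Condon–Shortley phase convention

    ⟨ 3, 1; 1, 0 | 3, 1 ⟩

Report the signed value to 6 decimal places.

√[7·1!5!1!/8! · 4!2!1!1!4!2!] = √(48)
  +(−1)^0/∏(0,1,2,1,3,0)! = 1/12  (running 1/12)
  +(−1)^1/∏(1,0,1,0,4,1)! = -1/24  (running 1/24)
⟨..|..⟩ = √(48)·(1/24) = +0.288675

+√(1/12) ≈ +0.288675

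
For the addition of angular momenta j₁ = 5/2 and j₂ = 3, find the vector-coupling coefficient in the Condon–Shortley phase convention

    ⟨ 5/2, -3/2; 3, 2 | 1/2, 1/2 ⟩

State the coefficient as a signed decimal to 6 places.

+0.487950

triangle: 5!*0!*1!/7! = 120/5040
(j±m)!: 1!*4!*5!*1!*1!*0! = 2880
prefactor² = (2J+1)*Δ*N² = 960/7
  k=4: +1/(4!*1!*0!*1!*0!*0!) = 1/24
Σ = 1/24  ⇒  CG² = 960/7*1/24² = 5/21
CG = +√(5/21) = +0.487950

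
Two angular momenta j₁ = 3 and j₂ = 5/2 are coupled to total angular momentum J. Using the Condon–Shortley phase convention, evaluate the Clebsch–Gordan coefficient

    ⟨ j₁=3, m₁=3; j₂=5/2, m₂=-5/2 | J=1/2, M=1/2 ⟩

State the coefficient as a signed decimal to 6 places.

+0.534522  (= +√(2/7))

triangle: 5!·1!·0!/7! = 120/5040
(j±m)!: 6!·0!·0!·5!·1!·0! = 86400
prefactor² = (2J+1)·Δ·N² = 28800/7
  k=0: +1/(0!·5!·0!·0!·1!·0!) = 1/120
Σ = 1/120  ⇒  CG² = 28800/7·1/120² = 2/7
CG = +√(2/7) = +0.534522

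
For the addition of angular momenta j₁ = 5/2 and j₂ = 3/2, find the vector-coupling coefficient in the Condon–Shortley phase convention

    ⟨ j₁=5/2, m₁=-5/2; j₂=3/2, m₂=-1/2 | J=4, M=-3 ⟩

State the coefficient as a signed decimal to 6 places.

+0.612372  (= +√(3/8))

j₁+j₂−J=0  J+j₁−j₂=5  J−j₁+j₂=3  j₁+j₂+J+1=9
(j₁±m₁, j₂±m₂, J±M) = (0,5,1,2,1,7)
P² = 21600
sum k=0..0:
  [0] +1/240 = 1/240
S = 1/240
C² = P²·S² = 3/8 ; C = +0.612372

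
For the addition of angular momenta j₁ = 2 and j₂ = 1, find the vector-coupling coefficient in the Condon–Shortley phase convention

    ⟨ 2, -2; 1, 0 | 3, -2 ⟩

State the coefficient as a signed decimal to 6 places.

+0.577350

√[7·0!4!2!/7! · 0!4!1!1!1!5!] = √(192)
  +(−1)^0/∏(0,0,4,1,0,1)! = 1/24  (running 1/24)
⟨..|..⟩ = √(192)·(1/24) = +0.577350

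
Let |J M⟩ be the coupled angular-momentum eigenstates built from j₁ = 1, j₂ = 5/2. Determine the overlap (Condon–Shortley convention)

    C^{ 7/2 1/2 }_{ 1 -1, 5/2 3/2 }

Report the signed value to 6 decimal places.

√[8·0!2!5!/8! · 0!2!4!1!4!3!] = √(2304/7)
  +(−1)^0/∏(0,0,2,4,0,1)! = 1/48  (running 1/48)
⟨..|..⟩ = √(2304/7)·(1/48) = +0.377964

+0.377964  (= +√(1/7))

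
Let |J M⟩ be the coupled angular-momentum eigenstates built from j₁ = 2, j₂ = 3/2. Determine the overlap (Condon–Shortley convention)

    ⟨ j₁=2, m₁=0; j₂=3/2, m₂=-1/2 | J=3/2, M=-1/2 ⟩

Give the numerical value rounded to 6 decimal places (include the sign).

√[4·2!2!1!/6! · 2!2!1!2!1!2!] = √(16/45)
  +(−1)^0/∏(0,2,2,1,0,0)! = 1/4  (running 1/4)
  +(−1)^1/∏(1,1,1,0,1,1)! = -1  (running -3/4)
⟨..|..⟩ = √(16/45)·(-3/4) = -0.447214

-0.447214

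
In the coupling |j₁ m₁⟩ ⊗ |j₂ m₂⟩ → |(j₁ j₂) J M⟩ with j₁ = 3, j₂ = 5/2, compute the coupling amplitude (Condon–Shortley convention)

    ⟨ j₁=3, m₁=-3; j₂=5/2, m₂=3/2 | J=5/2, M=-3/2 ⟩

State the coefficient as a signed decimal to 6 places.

−√(8/21) = -0.617213

√[6·3!3!2!/9! · 0!6!4!1!1!4!] = √(3456/7)
  +(−1)^3/∏(3,0,3,1,0,1)! = -1/36  (running -1/36)
⟨..|..⟩ = √(3456/7)·(-1/36) = -0.617213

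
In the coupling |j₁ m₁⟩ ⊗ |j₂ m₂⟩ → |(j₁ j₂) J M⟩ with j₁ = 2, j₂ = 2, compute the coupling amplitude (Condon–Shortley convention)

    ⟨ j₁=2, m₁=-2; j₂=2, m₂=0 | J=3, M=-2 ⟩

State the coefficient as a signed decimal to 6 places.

-0.707107

√[7·1!3!3!/8! · 0!4!2!2!1!5!] = √(72)
  +(−1)^1/∏(1,0,3,1,0,2)! = -1/12  (running -1/12)
⟨..|..⟩ = √(72)·(-1/12) = -0.707107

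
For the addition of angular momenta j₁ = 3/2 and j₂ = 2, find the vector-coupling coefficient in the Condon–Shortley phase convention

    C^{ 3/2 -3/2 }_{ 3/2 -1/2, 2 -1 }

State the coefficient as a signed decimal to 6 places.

triangle: 2!*1!*2!/6! = 4/720
(j±m)!: 1!*2!*1!*3!*0!*3! = 72
prefactor² = (2J+1)*Δ*N² = 8/5
  k=1: −1/(1!*1!*1!*0!*0!*2!) = -1/2
Σ = -1/2  ⇒  CG² = 8/5*(-1/2)² = 2/5
CG = −√(2/5) = -0.632456

−√(2/5) ≈ -0.632456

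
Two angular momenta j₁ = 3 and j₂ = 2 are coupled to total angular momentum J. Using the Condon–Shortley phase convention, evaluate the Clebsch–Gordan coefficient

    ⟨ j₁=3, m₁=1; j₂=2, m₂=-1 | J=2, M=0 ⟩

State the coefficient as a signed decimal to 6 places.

j₁+j₂−J=3  J+j₁−j₂=3  J−j₁+j₂=1  j₁+j₂+J+1=8
(j₁±m₁, j₂±m₂, J±M) = (4,2,1,3,2,2)
P² = 36/7
sum k=0..1:
  [0] +1/12 = 1/12
  [1] −1/4 = -1/4
S = -1/6
C² = P²·S² = 1/7 ; C = -0.377964

-0.377964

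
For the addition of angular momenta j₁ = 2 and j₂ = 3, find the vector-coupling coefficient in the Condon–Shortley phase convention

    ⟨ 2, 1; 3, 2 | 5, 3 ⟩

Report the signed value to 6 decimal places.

+√(8/15) ≈ +0.730297

j₁+j₂−J=0  J+j₁−j₂=4  J−j₁+j₂=6  j₁+j₂+J+1=11
(j₁±m₁, j₂±m₂, J±M) = (3,1,5,1,8,2)
P² = 276480
sum k=0..0:
  [0] +1/720 = 1/720
S = 1/720
C² = P²·S² = 8/15 ; C = +0.730297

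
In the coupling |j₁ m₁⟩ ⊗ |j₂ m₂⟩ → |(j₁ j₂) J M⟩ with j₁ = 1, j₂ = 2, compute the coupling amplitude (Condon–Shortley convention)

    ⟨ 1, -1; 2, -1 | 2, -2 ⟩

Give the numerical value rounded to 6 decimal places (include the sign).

triangle: 1!×1!×3!/6! = 6/720
(j±m)!: 0!×2!×1!×3!×0!×4! = 288
prefactor² = (2J+1)×Δ×N² = 12
  k=1: −1/(1!×0!×1!×0!×0!×3!) = -1/6
Σ = -1/6  ⇒  CG² = 12×(-1/6)² = 1/3
CG = −√(1/3) = -0.577350

−√(1/3) = -0.577350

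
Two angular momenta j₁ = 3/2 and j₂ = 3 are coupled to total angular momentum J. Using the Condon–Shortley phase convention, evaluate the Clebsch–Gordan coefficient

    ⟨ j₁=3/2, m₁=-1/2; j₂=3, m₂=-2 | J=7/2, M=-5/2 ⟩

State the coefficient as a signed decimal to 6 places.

+√(1/7) ≈ +0.377964

j₁+j₂−J=1  J+j₁−j₂=2  J−j₁+j₂=5  j₁+j₂+J+1=9
(j₁±m₁, j₂±m₂, J±M) = (1,2,1,5,1,6)
P² = 6400/7
sum k=0..1:
  [0] +1/48 = 1/48
  [1] −1/120 = -1/120
S = 1/80
C² = P²·S² = 1/7 ; C = +0.377964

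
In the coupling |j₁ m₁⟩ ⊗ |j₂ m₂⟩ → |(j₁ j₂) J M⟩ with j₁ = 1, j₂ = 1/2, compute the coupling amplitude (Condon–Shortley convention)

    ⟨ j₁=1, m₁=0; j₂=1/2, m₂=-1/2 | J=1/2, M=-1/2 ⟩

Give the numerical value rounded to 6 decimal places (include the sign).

triangle: 1!×1!×0!/3! = 1/6
(j±m)!: 1!×1!×0!×1!×0!×1! = 1
prefactor² = (2J+1)×Δ×N² = 1/3
  k=0: +1/(0!×1!×1!×0!×0!×0!) = 1
Σ = 1  ⇒  CG² = 1/3×1² = 1/3
CG = +√(1/3) = +0.577350

+0.577350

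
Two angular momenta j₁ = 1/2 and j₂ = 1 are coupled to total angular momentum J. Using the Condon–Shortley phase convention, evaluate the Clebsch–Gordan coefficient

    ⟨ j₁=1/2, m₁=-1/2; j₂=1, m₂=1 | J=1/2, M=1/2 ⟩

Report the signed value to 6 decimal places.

−√(2/3) = -0.816497

√[2·1!0!1!/3! · 0!1!2!0!1!0!] = √(2/3)
  +(−1)^1/∏(1,0,0,1,0,0)! = -1  (running -1)
⟨..|..⟩ = √(2/3)·(-1) = -0.816497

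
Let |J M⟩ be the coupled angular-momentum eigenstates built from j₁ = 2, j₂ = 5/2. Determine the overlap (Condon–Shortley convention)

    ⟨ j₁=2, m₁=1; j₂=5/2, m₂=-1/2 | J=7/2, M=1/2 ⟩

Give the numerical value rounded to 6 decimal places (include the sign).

+√(14/45) = +0.557773

j₁+j₂−J=1  J+j₁−j₂=3  J−j₁+j₂=4  j₁+j₂+J+1=9
(j₁±m₁, j₂±m₂, J±M) = (3,1,2,3,4,3)
P² = 1152/35
sum k=0..1:
  [0] +1/8 = 1/8
  [1] −1/36 = -1/36
S = 7/72
C² = P²·S² = 14/45 ; C = +0.557773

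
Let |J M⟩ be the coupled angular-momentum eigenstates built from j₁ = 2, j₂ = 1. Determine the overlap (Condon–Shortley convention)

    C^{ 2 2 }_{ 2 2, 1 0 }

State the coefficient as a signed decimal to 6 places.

+√(2/3) ≈ +0.816497

j₁+j₂−J=1  J+j₁−j₂=3  J−j₁+j₂=1  j₁+j₂+J+1=6
(j₁±m₁, j₂±m₂, J±M) = (4,0,1,1,4,0)
P² = 24
sum k=0..0:
  [0] +1/6 = 1/6
S = 1/6
C² = P²·S² = 2/3 ; C = +0.816497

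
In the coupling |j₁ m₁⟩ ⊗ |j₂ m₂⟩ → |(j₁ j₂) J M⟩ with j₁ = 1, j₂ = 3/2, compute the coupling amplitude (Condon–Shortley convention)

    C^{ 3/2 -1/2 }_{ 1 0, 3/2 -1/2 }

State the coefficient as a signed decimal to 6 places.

+0.258199  (= +√(1/15))

j₁+j₂−J=1  J+j₁−j₂=1  J−j₁+j₂=2  j₁+j₂+J+1=5
(j₁±m₁, j₂±m₂, J±M) = (1,1,1,2,1,2)
P² = 4/15
sum k=0..1:
  [0] +1/1 = 1
  [1] −1/2 = -1/2
S = 1/2
C² = P²·S² = 1/15 ; C = +0.258199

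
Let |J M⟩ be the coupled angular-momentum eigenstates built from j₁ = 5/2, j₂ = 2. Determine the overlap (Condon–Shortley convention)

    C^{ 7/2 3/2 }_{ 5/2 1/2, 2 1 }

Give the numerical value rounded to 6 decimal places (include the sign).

triangle: 1!·4!·3!/9! = 144/362880
(j±m)!: 3!·2!·3!·1!·5!·2! = 17280
prefactor² = (2J+1)·Δ·N² = 384/7
  k=0: +1/(0!·1!·2!·3!·2!·0!) = 1/24
  k=1: −1/(1!·0!·1!·2!·3!·1!) = -1/12
Σ = -1/24  ⇒  CG² = 384/7·(-1/24)² = 2/21
CG = −√(2/21) = -0.308607

-0.308607  (= −√(2/21))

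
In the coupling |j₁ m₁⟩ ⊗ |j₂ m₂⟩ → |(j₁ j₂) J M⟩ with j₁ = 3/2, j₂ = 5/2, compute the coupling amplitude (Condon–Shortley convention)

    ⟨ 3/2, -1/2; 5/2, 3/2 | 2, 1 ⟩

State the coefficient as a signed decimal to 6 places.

√[5·2!1!3!/7! · 1!2!4!1!3!1!] = √(24/7)
  +(−1)^1/∏(1,1,1,3,0,0)! = -1/6  (running -1/6)
  +(−1)^2/∏(2,0,0,2,1,1)! = 1/4  (running 1/12)
⟨..|..⟩ = √(24/7)·(1/12) = +0.154303

+0.154303  (= +√(1/42))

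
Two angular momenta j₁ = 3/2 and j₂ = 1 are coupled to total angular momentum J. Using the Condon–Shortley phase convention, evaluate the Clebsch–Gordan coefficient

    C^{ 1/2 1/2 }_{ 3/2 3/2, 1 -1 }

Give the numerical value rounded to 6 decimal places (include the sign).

+0.707107  (= +√(1/2))

triangle: 2!*1!*0!/4! = 2/24
(j±m)!: 3!*0!*0!*2!*1!*0! = 12
prefactor² = (2J+1)*Δ*N² = 2
  k=0: +1/(0!*2!*0!*0!*1!*0!) = 1/2
Σ = 1/2  ⇒  CG² = 2*1/2² = 1/2
CG = +√(1/2) = +0.707107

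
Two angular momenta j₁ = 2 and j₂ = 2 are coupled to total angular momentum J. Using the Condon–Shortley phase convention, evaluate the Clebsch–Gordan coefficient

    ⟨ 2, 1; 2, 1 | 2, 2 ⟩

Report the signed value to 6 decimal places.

j₁+j₂−J=2  J+j₁−j₂=2  J−j₁+j₂=2  j₁+j₂+J+1=7
(j₁±m₁, j₂±m₂, J±M) = (3,1,3,1,4,0)
P² = 48/7
sum k=1..1:
  [1] −1/4 = -1/4
S = -1/4
C² = P²·S² = 3/7 ; C = -0.654654

−√(3/7) ≈ -0.654654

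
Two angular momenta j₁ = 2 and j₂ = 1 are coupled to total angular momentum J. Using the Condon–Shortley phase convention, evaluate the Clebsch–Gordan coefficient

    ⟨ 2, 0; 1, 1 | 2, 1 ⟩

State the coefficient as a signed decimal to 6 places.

√[5·1!3!1!/6! · 2!2!2!0!3!1!] = √(2)
  +(−1)^1/∏(1,0,1,1,2,0)! = -1/2  (running -1/2)
⟨..|..⟩ = √(2)·(-1/2) = -0.707107

−√(1/2) ≈ -0.707107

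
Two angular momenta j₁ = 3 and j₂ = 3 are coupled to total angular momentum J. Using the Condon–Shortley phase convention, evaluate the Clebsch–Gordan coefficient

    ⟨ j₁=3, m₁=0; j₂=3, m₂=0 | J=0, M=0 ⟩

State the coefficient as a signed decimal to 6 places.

j₁+j₂−J=6  J+j₁−j₂=0  J−j₁+j₂=0  j₁+j₂+J+1=7
(j₁±m₁, j₂±m₂, J±M) = (3,3,3,3,0,0)
P² = 1296/7
sum k=3..3:
  [3] −1/36 = -1/36
S = -1/36
C² = P²·S² = 1/7 ; C = -0.377964

-0.377964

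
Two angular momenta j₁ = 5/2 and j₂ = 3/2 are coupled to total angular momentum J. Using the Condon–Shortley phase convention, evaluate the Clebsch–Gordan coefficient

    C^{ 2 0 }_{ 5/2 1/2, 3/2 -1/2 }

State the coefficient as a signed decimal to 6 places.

−√(1/14) ≈ -0.267261

√[5·2!3!1!/7! · 3!2!1!2!2!2!] = √(8/7)
  +(−1)^0/∏(0,2,2,1,1,0)! = 1/4  (running 1/4)
  +(−1)^1/∏(1,1,1,0,2,1)! = -1/2  (running -1/4)
⟨..|..⟩ = √(8/7)·(-1/4) = -0.267261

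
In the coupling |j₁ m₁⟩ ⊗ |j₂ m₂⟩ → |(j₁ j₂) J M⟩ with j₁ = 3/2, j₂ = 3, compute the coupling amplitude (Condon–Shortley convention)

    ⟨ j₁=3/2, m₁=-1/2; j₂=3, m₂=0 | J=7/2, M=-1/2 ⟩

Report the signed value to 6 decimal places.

-0.308607  (= −√(2/21))

√[8·1!2!5!/9! · 1!2!3!3!3!4!] = √(384/7)
  +(−1)^0/∏(0,1,2,3,0,2)! = 1/24  (running 1/24)
  +(−1)^1/∏(1,0,1,2,1,3)! = -1/12  (running -1/24)
⟨..|..⟩ = √(384/7)·(-1/24) = -0.308607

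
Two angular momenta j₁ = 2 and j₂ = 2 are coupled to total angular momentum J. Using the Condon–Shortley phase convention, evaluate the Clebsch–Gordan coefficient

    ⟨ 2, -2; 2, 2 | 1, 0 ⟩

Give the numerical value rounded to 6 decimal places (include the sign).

-0.632456

√[3·3!1!1!/6! · 0!4!4!0!1!1!] = √(72/5)
  +(−1)^3/∏(3,0,1,1,0,0)! = -1/6  (running -1/6)
⟨..|..⟩ = √(72/5)·(-1/6) = -0.632456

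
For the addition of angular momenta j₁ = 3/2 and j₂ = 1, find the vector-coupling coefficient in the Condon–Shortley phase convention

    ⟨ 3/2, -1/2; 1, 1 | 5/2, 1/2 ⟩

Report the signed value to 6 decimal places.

j₁+j₂−J=0  J+j₁−j₂=3  J−j₁+j₂=2  j₁+j₂+J+1=6
(j₁±m₁, j₂±m₂, J±M) = (1,2,2,0,3,2)
P² = 24/5
sum k=0..0:
  [0] +1/4 = 1/4
S = 1/4
C² = P²·S² = 3/10 ; C = +0.547723

+0.547723  (= +√(3/10))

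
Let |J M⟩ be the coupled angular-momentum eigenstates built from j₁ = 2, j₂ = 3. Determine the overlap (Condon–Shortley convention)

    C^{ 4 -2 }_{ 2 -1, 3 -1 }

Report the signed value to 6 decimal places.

-0.188982

j₁+j₂−J=1  J+j₁−j₂=3  J−j₁+j₂=5  j₁+j₂+J+1=10
(j₁±m₁, j₂±m₂, J±M) = (1,3,2,4,2,6)
P² = 5184/7
sum k=0..1:
  [0] +1/72 = 1/72
  [1] −1/48 = -1/48
S = -1/144
C² = P²·S² = 1/28 ; C = -0.188982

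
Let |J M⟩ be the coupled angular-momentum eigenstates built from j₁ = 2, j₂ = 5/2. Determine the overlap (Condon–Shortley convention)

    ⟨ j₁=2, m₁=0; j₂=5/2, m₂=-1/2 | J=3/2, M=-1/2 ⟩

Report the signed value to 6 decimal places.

j₁+j₂−J=3  J+j₁−j₂=1  J−j₁+j₂=2  j₁+j₂+J+1=7
(j₁±m₁, j₂±m₂, J±M) = (2,2,2,3,1,2)
P² = 32/35
sum k=1..2:
  [1] −1/2 = -1/2
  [2] +1/4 = 1/4
S = -1/4
C² = P²·S² = 2/35 ; C = -0.239046

-0.239046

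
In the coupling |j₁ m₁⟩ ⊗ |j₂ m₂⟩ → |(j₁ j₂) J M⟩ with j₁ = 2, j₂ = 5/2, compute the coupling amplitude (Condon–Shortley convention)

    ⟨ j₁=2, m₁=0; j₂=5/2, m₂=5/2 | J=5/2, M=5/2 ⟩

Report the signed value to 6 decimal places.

+0.597614

j₁+j₂−J=2  J+j₁−j₂=2  J−j₁+j₂=3  j₁+j₂+J+1=8
(j₁±m₁, j₂±m₂, J±M) = (2,2,5,0,5,0)
P² = 1440/7
sum k=2..2:
  [2] +1/24 = 1/24
S = 1/24
C² = P²·S² = 5/14 ; C = +0.597614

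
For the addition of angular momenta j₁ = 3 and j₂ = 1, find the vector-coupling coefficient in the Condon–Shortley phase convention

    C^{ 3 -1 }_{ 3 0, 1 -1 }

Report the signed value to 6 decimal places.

+0.707107  (= +√(1/2))

j₁+j₂−J=1  J+j₁−j₂=5  J−j₁+j₂=1  j₁+j₂+J+1=8
(j₁±m₁, j₂±m₂, J±M) = (3,3,0,2,2,4)
P² = 72
sum k=0..0:
  [0] +1/12 = 1/12
S = 1/12
C² = P²·S² = 1/2 ; C = +0.707107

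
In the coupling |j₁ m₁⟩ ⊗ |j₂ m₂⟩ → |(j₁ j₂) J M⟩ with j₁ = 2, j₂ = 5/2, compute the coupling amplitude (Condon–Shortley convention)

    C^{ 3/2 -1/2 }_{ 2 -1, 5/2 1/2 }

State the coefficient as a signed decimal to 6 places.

+√(5/21) ≈ +0.487950

j₁+j₂−J=3  J+j₁−j₂=1  J−j₁+j₂=2  j₁+j₂+J+1=7
(j₁±m₁, j₂±m₂, J±M) = (1,3,3,2,1,2)
P² = 48/35
sum k=2..3:
  [2] +1/2 = 1/2
  [3] −1/12 = -1/12
S = 5/12
C² = P²·S² = 5/21 ; C = +0.487950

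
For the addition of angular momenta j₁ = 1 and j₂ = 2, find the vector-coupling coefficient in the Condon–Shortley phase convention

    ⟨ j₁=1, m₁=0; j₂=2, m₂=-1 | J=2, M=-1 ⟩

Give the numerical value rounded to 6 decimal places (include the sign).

j₁+j₂−J=1  J+j₁−j₂=1  J−j₁+j₂=3  j₁+j₂+J+1=6
(j₁±m₁, j₂±m₂, J±M) = (1,1,1,3,1,3)
P² = 3/2
sum k=0..1:
  [0] +1/2 = 1/2
  [1] −1/6 = -1/6
S = 1/3
C² = P²·S² = 1/6 ; C = +0.408248

+0.408248  (= +√(1/6))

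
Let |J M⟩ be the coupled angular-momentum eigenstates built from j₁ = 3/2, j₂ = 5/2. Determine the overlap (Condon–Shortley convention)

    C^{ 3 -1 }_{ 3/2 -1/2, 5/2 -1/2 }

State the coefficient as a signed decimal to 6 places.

−√(1/60) ≈ -0.129099

j₁+j₂−J=1  J+j₁−j₂=2  J−j₁+j₂=4  j₁+j₂+J+1=8
(j₁±m₁, j₂±m₂, J±M) = (1,2,2,3,2,4)
P² = 48/5
sum k=0..1:
  [0] +1/8 = 1/8
  [1] −1/6 = -1/6
S = -1/24
C² = P²·S² = 1/60 ; C = -0.129099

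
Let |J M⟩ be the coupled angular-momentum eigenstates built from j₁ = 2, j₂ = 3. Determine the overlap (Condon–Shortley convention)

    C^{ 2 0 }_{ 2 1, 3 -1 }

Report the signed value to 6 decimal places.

j₁+j₂−J=3  J+j₁−j₂=1  J−j₁+j₂=3  j₁+j₂+J+1=8
(j₁±m₁, j₂±m₂, J±M) = (3,1,2,4,2,2)
P² = 36/7
sum k=0..1:
  [0] +1/12 = 1/12
  [1] −1/4 = -1/4
S = -1/6
C² = P²·S² = 1/7 ; C = -0.377964

-0.377964  (= −√(1/7))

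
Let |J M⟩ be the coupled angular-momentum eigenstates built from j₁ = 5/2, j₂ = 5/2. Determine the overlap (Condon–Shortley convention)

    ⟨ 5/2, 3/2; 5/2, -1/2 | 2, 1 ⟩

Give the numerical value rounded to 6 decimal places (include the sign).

-0.377964

triangle: 3!×2!×2!/8! = 24/40320
(j±m)!: 4!×1!×2!×3!×3!×1! = 1728
prefactor² = (2J+1)×Δ×N² = 36/7
  k=0: +1/(0!×3!×1!×2!×1!×0!) = 1/12
  k=1: −1/(1!×2!×0!×1!×2!×1!) = -1/4
Σ = -1/6  ⇒  CG² = 36/7×(-1/6)² = 1/7
CG = −√(1/7) = -0.377964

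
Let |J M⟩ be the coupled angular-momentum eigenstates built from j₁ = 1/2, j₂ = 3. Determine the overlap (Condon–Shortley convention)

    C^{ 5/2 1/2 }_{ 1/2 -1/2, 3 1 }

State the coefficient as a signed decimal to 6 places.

√[6·1!0!5!/7! · 0!1!4!2!3!2!] = √(576/7)
  +(−1)^1/∏(1,0,0,3,0,2)! = -1/12  (running -1/12)
⟨..|..⟩ = √(576/7)·(-1/12) = -0.755929

-0.755929  (= −√(4/7))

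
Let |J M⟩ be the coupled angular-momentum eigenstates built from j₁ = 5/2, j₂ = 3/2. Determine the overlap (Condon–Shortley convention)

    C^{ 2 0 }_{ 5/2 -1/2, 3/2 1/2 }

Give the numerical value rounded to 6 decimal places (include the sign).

−√(1/14) ≈ -0.267261

triangle: 2!*3!*1!/7! = 12/5040
(j±m)!: 2!*3!*2!*1!*2!*2! = 96
prefactor² = (2J+1)*Δ*N² = 8/7
  k=1: −1/(1!*1!*2!*1!*1!*0!) = -1/2
  k=2: +1/(2!*0!*1!*0!*2!*1!) = 1/4
Σ = -1/4  ⇒  CG² = 8/7*(-1/4)² = 1/14
CG = −√(1/14) = -0.267261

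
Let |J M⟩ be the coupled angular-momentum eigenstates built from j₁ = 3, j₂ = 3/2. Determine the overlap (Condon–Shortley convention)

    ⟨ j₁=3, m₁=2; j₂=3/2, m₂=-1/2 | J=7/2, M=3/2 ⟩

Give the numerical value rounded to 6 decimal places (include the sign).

+0.654654

j₁+j₂−J=1  J+j₁−j₂=5  J−j₁+j₂=2  j₁+j₂+J+1=9
(j₁±m₁, j₂±m₂, J±M) = (5,1,1,2,5,2)
P² = 6400/21
sum k=0..1:
  [0] +1/24 = 1/24
  [1] −1/240 = -1/240
S = 3/80
C² = P²·S² = 3/7 ; C = +0.654654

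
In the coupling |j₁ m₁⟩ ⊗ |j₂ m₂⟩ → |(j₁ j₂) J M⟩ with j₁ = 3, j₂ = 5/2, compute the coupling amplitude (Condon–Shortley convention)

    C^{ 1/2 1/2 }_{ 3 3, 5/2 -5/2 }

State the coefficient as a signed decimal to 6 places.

+√(2/7) = +0.534522

√[2·5!1!0!/7! · 6!0!0!5!1!0!] = √(28800/7)
  +(−1)^0/∏(0,5,0,0,1,0)! = 1/120  (running 1/120)
⟨..|..⟩ = √(28800/7)·(1/120) = +0.534522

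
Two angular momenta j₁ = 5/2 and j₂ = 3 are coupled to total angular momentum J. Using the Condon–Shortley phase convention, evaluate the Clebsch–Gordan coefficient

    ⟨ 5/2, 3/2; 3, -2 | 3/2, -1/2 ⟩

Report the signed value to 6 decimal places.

triangle: 4!*1!*2!/8! = 48/40320
(j±m)!: 4!*1!*1!*5!*1!*2! = 5760
prefactor² = (2J+1)*Δ*N² = 192/7
  k=0: +1/(0!*4!*1!*1!*0!*1!) = 1/24
  k=1: −1/(1!*3!*0!*0!*1!*2!) = -1/12
Σ = -1/24  ⇒  CG² = 192/7*(-1/24)² = 1/21
CG = −√(1/21) = -0.218218

−√(1/21) ≈ -0.218218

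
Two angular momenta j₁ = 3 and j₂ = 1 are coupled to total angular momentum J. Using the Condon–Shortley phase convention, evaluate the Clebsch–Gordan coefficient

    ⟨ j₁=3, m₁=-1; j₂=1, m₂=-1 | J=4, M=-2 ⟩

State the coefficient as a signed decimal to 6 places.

√[9·0!6!2!/9! · 2!4!0!2!2!6!] = √(34560/7)
  +(−1)^0/∏(0,0,4,0,2,2)! = 1/96  (running 1/96)
⟨..|..⟩ = √(34560/7)·(1/96) = +0.731925

+0.731925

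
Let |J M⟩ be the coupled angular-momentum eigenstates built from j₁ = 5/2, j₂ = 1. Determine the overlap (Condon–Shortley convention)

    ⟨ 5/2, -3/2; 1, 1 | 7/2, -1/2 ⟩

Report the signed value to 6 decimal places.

j₁+j₂−J=0  J+j₁−j₂=5  J−j₁+j₂=2  j₁+j₂+J+1=8
(j₁±m₁, j₂±m₂, J±M) = (1,4,2,0,3,4)
P² = 2304/7
sum k=0..0:
  [0] +1/48 = 1/48
S = 1/48
C² = P²·S² = 1/7 ; C = +0.377964

+0.377964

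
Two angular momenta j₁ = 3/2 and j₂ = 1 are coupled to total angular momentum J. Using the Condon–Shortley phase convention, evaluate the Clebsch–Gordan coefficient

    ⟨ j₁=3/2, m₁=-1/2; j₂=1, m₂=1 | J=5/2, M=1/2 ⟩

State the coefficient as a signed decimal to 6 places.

j₁+j₂−J=0  J+j₁−j₂=3  J−j₁+j₂=2  j₁+j₂+J+1=6
(j₁±m₁, j₂±m₂, J±M) = (1,2,2,0,3,2)
P² = 24/5
sum k=0..0:
  [0] +1/4 = 1/4
S = 1/4
C² = P²·S² = 3/10 ; C = +0.547723

+√(3/10) ≈ +0.547723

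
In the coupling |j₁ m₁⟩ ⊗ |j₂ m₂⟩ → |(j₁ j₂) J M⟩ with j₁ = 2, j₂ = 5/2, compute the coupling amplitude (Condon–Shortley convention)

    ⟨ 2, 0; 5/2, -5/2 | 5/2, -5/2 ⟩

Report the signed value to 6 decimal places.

+√(5/14) = +0.597614

√[6·2!2!3!/8! · 2!2!0!5!0!5!] = √(1440/7)
  +(−1)^0/∏(0,2,2,0,0,3)! = 1/24  (running 1/24)
⟨..|..⟩ = √(1440/7)·(1/24) = +0.597614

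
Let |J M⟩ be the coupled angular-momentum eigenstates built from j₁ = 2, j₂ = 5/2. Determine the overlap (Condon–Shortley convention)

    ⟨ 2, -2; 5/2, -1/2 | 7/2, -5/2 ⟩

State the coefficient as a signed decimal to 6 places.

−√(32/63) ≈ -0.712697

triangle: 1!·3!·4!/9! = 144/362880
(j±m)!: 0!·4!·2!·3!·1!·6! = 207360
prefactor² = (2J+1)·Δ·N² = 4608/7
  k=1: −1/(1!·0!·3!·1!·0!·3!) = -1/36
Σ = -1/36  ⇒  CG² = 4608/7·(-1/36)² = 32/63
CG = −√(32/63) = -0.712697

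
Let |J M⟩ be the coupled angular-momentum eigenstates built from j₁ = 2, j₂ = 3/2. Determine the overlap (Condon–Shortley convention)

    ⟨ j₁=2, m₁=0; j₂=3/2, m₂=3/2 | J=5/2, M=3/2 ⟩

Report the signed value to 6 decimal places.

j₁+j₂−J=1  J+j₁−j₂=3  J−j₁+j₂=2  j₁+j₂+J+1=7
(j₁±m₁, j₂±m₂, J±M) = (2,2,3,0,4,1)
P² = 288/35
sum k=1..1:
  [1] −1/4 = -1/4
S = -1/4
C² = P²·S² = 18/35 ; C = -0.717137

−√(18/35) ≈ -0.717137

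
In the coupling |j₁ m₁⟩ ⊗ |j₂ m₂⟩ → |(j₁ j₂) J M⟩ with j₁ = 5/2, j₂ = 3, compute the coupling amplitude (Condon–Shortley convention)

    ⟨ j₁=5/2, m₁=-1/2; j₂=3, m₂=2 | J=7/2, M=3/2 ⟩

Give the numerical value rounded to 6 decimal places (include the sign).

+√(2/21) = +0.308607

j₁+j₂−J=2  J+j₁−j₂=3  J−j₁+j₂=4  j₁+j₂+J+1=10
(j₁±m₁, j₂±m₂, J±M) = (2,3,5,1,5,2)
P² = 1536/7
sum k=1..2:
  [1] −1/48 = -1/48
  [2] +1/24 = 1/24
S = 1/48
C² = P²·S² = 2/21 ; C = +0.308607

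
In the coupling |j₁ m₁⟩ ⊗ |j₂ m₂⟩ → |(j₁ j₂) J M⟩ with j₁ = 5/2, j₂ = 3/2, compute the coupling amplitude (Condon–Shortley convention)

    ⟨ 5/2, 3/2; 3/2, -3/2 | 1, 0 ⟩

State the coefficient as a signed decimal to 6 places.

+√(1/5) = +0.447214

√[3·3!2!0!/6! · 4!1!0!3!1!1!] = √(36/5)
  +(−1)^0/∏(0,3,1,0,1,0)! = 1/6  (running 1/6)
⟨..|..⟩ = √(36/5)·(1/6) = +0.447214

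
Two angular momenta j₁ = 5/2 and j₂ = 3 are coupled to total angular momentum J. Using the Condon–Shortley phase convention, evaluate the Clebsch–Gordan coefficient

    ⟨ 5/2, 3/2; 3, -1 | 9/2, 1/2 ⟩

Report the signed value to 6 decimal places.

+0.594588  (= +√(35/99))

j₁+j₂−J=1  J+j₁−j₂=4  J−j₁+j₂=5  j₁+j₂+J+1=11
(j₁±m₁, j₂±m₂, J±M) = (4,1,2,4,5,4)
P² = 184320/77
sum k=0..1:
  [0] +1/72 = 1/72
  [1] −1/576 = -1/576
S = 7/576
C² = P²·S² = 35/99 ; C = +0.594588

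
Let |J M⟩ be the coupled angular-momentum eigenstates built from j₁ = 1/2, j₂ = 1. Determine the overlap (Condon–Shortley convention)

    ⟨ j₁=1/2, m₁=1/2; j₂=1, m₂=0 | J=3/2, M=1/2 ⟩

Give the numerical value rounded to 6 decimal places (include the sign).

√[4·0!1!2!/4! · 1!0!1!1!2!1!] = √(2/3)
  +(−1)^0/∏(0,0,0,1,1,1)! = 1  (running 1)
⟨..|..⟩ = √(2/3)·(1) = +0.816497

+√(2/3) ≈ +0.816497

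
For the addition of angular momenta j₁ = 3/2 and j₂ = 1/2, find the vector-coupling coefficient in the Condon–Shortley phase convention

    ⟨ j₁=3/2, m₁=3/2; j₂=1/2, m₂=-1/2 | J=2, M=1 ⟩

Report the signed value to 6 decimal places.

+0.500000  (= +√(1/4))

j₁+j₂−J=0  J+j₁−j₂=3  J−j₁+j₂=1  j₁+j₂+J+1=5
(j₁±m₁, j₂±m₂, J±M) = (3,0,0,1,3,1)
P² = 9
sum k=0..0:
  [0] +1/6 = 1/6
S = 1/6
C² = P²·S² = 1/4 ; C = +0.500000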